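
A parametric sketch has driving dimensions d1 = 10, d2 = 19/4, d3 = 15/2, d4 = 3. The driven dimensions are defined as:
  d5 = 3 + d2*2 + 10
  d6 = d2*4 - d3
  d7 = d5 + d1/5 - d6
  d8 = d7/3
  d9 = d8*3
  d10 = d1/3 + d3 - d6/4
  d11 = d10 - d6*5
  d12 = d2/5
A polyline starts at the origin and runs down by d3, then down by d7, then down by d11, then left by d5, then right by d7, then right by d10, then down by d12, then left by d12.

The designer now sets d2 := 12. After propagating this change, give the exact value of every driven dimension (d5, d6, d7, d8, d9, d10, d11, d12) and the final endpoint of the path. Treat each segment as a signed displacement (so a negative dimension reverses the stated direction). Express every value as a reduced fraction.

d5 = 37
d6 = 81/2
d7 = -3/2
d8 = -1/2
d9 = -3/2
d10 = 17/24
d11 = -4843/24
d12 = 12/5
endpoint = (-4823/120, 23207/120)

Apply edit: d2 := 12
  d5 = 3 + d2*2 + 10 = 37
  d6 = d2*4 - d3 = 81/2
  d7 = d5 + d1/5 - d6 = -3/2
  d8 = d7/3 = -1/2
  d9 = d8*3 = -3/2
  d10 = d1/3 + d3 - d6/4 = 17/24
  d11 = d10 - d6*5 = -4843/24
  d12 = d2/5 = 12/5
Walk from origin (0, 0):
  seg 1: down by d3 = 15/2 → (0, -15/2)
  seg 2: down by d7 = -3/2 → (0, -6)
  seg 3: down by d11 = -4843/24 → (0, 4699/24)
  seg 4: left by d5 = 37 → (-37, 4699/24)
  seg 5: right by d7 = -3/2 → (-77/2, 4699/24)
  seg 6: right by d10 = 17/24 → (-907/24, 4699/24)
  seg 7: down by d12 = 12/5 → (-907/24, 23207/120)
  seg 8: left by d12 = 12/5 → (-4823/120, 23207/120)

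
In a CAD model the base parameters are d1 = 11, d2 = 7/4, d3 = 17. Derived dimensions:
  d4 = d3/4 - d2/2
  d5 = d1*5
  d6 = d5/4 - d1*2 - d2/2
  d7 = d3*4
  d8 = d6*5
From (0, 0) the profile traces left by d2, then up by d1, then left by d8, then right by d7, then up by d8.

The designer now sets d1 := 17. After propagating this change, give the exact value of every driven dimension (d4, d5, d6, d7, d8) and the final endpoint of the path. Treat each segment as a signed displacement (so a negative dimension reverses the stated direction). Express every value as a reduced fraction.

d4 = 27/8
d5 = 85
d6 = -109/8
d7 = 68
d8 = -545/8
endpoint = (1075/8, -409/8)

Apply edit: d1 := 17
  d4 = d3/4 - d2/2 = 27/8
  d5 = d1*5 = 85
  d6 = d5/4 - d1*2 - d2/2 = -109/8
  d7 = d3*4 = 68
  d8 = d6*5 = -545/8
Walk from origin (0, 0):
  seg 1: left by d2 = 7/4 → (-7/4, 0)
  seg 2: up by d1 = 17 → (-7/4, 17)
  seg 3: left by d8 = -545/8 → (531/8, 17)
  seg 4: right by d7 = 68 → (1075/8, 17)
  seg 5: up by d8 = -545/8 → (1075/8, -409/8)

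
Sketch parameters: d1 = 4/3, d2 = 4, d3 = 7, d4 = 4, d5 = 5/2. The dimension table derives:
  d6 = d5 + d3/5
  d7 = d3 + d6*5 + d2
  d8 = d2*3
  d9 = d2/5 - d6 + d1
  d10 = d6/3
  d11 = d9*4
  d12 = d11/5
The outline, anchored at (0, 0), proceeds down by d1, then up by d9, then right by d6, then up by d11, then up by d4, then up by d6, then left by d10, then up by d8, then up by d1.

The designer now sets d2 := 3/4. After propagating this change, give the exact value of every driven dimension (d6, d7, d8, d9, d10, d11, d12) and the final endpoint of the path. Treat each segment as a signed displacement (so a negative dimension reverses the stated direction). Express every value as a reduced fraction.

d6 = 39/10
d7 = 109/4
d8 = 9/4
d9 = -29/12
d10 = 13/10
d11 = -29/3
d12 = -29/15
endpoint = (13/5, -29/15)

Apply edit: d2 := 3/4
  d6 = d5 + d3/5 = 39/10
  d7 = d3 + d6*5 + d2 = 109/4
  d8 = d2*3 = 9/4
  d9 = d2/5 - d6 + d1 = -29/12
  d10 = d6/3 = 13/10
  d11 = d9*4 = -29/3
  d12 = d11/5 = -29/15
Walk from origin (0, 0):
  seg 1: down by d1 = 4/3 → (0, -4/3)
  seg 2: up by d9 = -29/12 → (0, -15/4)
  seg 3: right by d6 = 39/10 → (39/10, -15/4)
  seg 4: up by d11 = -29/3 → (39/10, -161/12)
  seg 5: up by d4 = 4 → (39/10, -113/12)
  seg 6: up by d6 = 39/10 → (39/10, -331/60)
  seg 7: left by d10 = 13/10 → (13/5, -331/60)
  seg 8: up by d8 = 9/4 → (13/5, -49/15)
  seg 9: up by d1 = 4/3 → (13/5, -29/15)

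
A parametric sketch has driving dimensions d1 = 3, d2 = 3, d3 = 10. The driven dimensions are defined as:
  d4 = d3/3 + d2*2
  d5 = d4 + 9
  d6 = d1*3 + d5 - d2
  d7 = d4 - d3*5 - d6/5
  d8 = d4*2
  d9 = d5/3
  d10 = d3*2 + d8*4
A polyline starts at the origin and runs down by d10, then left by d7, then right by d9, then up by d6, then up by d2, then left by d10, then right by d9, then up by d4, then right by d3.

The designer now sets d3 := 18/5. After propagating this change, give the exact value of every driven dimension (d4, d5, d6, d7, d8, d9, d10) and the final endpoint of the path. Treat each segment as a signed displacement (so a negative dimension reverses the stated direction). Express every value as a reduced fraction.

Apply edit: d3 := 18/5
  d4 = d3/3 + d2*2 = 36/5
  d5 = d4 + 9 = 81/5
  d6 = d1*3 + d5 - d2 = 111/5
  d7 = d4 - d3*5 - d6/5 = -381/25
  d8 = d4*2 = 72/5
  d9 = d5/3 = 27/5
  d10 = d3*2 + d8*4 = 324/5
Walk from origin (0, 0):
  seg 1: down by d10 = 324/5 → (0, -324/5)
  seg 2: left by d7 = -381/25 → (381/25, -324/5)
  seg 3: right by d9 = 27/5 → (516/25, -324/5)
  seg 4: up by d6 = 111/5 → (516/25, -213/5)
  seg 5: up by d2 = 3 → (516/25, -198/5)
  seg 6: left by d10 = 324/5 → (-1104/25, -198/5)
  seg 7: right by d9 = 27/5 → (-969/25, -198/5)
  seg 8: up by d4 = 36/5 → (-969/25, -162/5)
  seg 9: right by d3 = 18/5 → (-879/25, -162/5)

d4 = 36/5
d5 = 81/5
d6 = 111/5
d7 = -381/25
d8 = 72/5
d9 = 27/5
d10 = 324/5
endpoint = (-879/25, -162/5)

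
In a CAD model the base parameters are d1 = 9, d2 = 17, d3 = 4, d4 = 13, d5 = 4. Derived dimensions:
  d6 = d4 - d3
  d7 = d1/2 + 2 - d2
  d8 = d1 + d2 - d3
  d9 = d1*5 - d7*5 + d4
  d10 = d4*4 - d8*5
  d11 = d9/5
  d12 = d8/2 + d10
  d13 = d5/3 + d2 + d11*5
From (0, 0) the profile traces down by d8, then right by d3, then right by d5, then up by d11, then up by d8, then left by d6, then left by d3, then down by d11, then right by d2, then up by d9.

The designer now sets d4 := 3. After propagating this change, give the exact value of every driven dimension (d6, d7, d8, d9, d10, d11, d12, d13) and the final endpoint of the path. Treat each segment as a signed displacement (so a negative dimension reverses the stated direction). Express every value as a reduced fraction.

Apply edit: d4 := 3
  d6 = d4 - d3 = -1
  d7 = d1/2 + 2 - d2 = -21/2
  d8 = d1 + d2 - d3 = 22
  d9 = d1*5 - d7*5 + d4 = 201/2
  d10 = d4*4 - d8*5 = -98
  d11 = d9/5 = 201/10
  d12 = d8/2 + d10 = -87
  d13 = d5/3 + d2 + d11*5 = 713/6
Walk from origin (0, 0):
  seg 1: down by d8 = 22 → (0, -22)
  seg 2: right by d3 = 4 → (4, -22)
  seg 3: right by d5 = 4 → (8, -22)
  seg 4: up by d11 = 201/10 → (8, -19/10)
  seg 5: up by d8 = 22 → (8, 201/10)
  seg 6: left by d6 = -1 → (9, 201/10)
  seg 7: left by d3 = 4 → (5, 201/10)
  seg 8: down by d11 = 201/10 → (5, 0)
  seg 9: right by d2 = 17 → (22, 0)
  seg 10: up by d9 = 201/2 → (22, 201/2)

d6 = -1
d7 = -21/2
d8 = 22
d9 = 201/2
d10 = -98
d11 = 201/10
d12 = -87
d13 = 713/6
endpoint = (22, 201/2)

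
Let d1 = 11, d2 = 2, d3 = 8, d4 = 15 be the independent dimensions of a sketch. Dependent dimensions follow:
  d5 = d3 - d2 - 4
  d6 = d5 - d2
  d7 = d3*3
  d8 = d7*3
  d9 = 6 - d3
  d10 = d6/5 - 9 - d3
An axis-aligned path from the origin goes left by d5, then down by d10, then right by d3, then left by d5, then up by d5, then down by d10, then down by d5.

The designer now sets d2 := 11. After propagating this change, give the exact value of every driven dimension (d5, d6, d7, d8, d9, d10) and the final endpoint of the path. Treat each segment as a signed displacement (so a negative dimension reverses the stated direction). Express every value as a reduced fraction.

Apply edit: d2 := 11
  d5 = d3 - d2 - 4 = -7
  d6 = d5 - d2 = -18
  d7 = d3*3 = 24
  d8 = d7*3 = 72
  d9 = 6 - d3 = -2
  d10 = d6/5 - 9 - d3 = -103/5
Walk from origin (0, 0):
  seg 1: left by d5 = -7 → (7, 0)
  seg 2: down by d10 = -103/5 → (7, 103/5)
  seg 3: right by d3 = 8 → (15, 103/5)
  seg 4: left by d5 = -7 → (22, 103/5)
  seg 5: up by d5 = -7 → (22, 68/5)
  seg 6: down by d10 = -103/5 → (22, 171/5)
  seg 7: down by d5 = -7 → (22, 206/5)

d5 = -7
d6 = -18
d7 = 24
d8 = 72
d9 = -2
d10 = -103/5
endpoint = (22, 206/5)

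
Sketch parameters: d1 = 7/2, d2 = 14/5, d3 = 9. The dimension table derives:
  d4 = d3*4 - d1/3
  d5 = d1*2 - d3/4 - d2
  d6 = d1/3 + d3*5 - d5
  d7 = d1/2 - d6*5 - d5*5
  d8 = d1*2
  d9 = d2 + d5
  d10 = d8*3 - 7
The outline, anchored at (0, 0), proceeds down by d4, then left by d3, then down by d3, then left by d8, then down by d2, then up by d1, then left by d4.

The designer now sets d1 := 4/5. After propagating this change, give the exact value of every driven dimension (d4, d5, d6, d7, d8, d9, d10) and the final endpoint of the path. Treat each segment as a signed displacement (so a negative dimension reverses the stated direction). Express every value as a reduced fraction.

d4 = 536/15
d5 = -69/20
d6 = 2923/60
d7 = -3389/15
d8 = 8/5
d9 = -13/20
d10 = -11/5
endpoint = (-139/3, -701/15)

Apply edit: d1 := 4/5
  d4 = d3*4 - d1/3 = 536/15
  d5 = d1*2 - d3/4 - d2 = -69/20
  d6 = d1/3 + d3*5 - d5 = 2923/60
  d7 = d1/2 - d6*5 - d5*5 = -3389/15
  d8 = d1*2 = 8/5
  d9 = d2 + d5 = -13/20
  d10 = d8*3 - 7 = -11/5
Walk from origin (0, 0):
  seg 1: down by d4 = 536/15 → (0, -536/15)
  seg 2: left by d3 = 9 → (-9, -536/15)
  seg 3: down by d3 = 9 → (-9, -671/15)
  seg 4: left by d8 = 8/5 → (-53/5, -671/15)
  seg 5: down by d2 = 14/5 → (-53/5, -713/15)
  seg 6: up by d1 = 4/5 → (-53/5, -701/15)
  seg 7: left by d4 = 536/15 → (-139/3, -701/15)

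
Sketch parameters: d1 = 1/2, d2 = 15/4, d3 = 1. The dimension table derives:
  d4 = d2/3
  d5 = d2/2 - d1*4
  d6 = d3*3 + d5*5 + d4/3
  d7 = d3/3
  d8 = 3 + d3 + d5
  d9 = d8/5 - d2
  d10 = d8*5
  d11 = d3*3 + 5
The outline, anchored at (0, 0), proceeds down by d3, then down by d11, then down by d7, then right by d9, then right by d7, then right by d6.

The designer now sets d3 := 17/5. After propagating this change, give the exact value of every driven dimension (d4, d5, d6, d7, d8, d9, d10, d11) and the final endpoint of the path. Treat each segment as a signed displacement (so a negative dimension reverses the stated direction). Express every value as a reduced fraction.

Apply edit: d3 := 17/5
  d4 = d2/3 = 5/4
  d5 = d2/2 - d1*4 = -1/8
  d6 = d3*3 + d5*5 + d4/3 = 1199/120
  d7 = d3/3 = 17/15
  d8 = 3 + d3 + d5 = 251/40
  d9 = d8/5 - d2 = -499/200
  d10 = d8*5 = 251/8
  d11 = d3*3 + 5 = 76/5
Walk from origin (0, 0):
  seg 1: down by d3 = 17/5 → (0, -17/5)
  seg 2: down by d11 = 76/5 → (0, -93/5)
  seg 3: down by d7 = 17/15 → (0, -296/15)
  seg 4: right by d9 = -499/200 → (-499/200, -296/15)
  seg 5: right by d7 = 17/15 → (-817/600, -296/15)
  seg 6: right by d6 = 1199/120 → (863/100, -296/15)

d4 = 5/4
d5 = -1/8
d6 = 1199/120
d7 = 17/15
d8 = 251/40
d9 = -499/200
d10 = 251/8
d11 = 76/5
endpoint = (863/100, -296/15)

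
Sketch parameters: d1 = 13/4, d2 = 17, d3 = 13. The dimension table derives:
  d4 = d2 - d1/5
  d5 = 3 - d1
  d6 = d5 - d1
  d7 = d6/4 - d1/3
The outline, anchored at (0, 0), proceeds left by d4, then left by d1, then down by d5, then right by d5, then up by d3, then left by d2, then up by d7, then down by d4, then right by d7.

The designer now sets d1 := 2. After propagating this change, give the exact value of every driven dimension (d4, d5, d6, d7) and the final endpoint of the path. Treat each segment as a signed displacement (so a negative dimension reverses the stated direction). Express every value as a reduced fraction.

d4 = 83/5
d5 = 1
d6 = -1
d7 = -11/12
endpoint = (-2131/60, -331/60)

Apply edit: d1 := 2
  d4 = d2 - d1/5 = 83/5
  d5 = 3 - d1 = 1
  d6 = d5 - d1 = -1
  d7 = d6/4 - d1/3 = -11/12
Walk from origin (0, 0):
  seg 1: left by d4 = 83/5 → (-83/5, 0)
  seg 2: left by d1 = 2 → (-93/5, 0)
  seg 3: down by d5 = 1 → (-93/5, -1)
  seg 4: right by d5 = 1 → (-88/5, -1)
  seg 5: up by d3 = 13 → (-88/5, 12)
  seg 6: left by d2 = 17 → (-173/5, 12)
  seg 7: up by d7 = -11/12 → (-173/5, 133/12)
  seg 8: down by d4 = 83/5 → (-173/5, -331/60)
  seg 9: right by d7 = -11/12 → (-2131/60, -331/60)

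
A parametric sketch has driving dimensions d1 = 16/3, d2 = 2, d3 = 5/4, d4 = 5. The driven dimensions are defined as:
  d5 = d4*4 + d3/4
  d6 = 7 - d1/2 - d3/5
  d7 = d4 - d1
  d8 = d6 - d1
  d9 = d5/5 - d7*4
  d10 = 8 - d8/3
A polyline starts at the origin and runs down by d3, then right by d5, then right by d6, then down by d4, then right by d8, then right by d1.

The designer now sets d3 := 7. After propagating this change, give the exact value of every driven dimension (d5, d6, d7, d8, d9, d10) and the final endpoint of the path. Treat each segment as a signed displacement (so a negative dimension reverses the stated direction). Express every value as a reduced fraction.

Apply edit: d3 := 7
  d5 = d4*4 + d3/4 = 87/4
  d6 = 7 - d1/2 - d3/5 = 44/15
  d7 = d4 - d1 = -1/3
  d8 = d6 - d1 = -12/5
  d9 = d5/5 - d7*4 = 341/60
  d10 = 8 - d8/3 = 44/5
Walk from origin (0, 0):
  seg 1: down by d3 = 7 → (0, -7)
  seg 2: right by d5 = 87/4 → (87/4, -7)
  seg 3: right by d6 = 44/15 → (1481/60, -7)
  seg 4: down by d4 = 5 → (1481/60, -12)
  seg 5: right by d8 = -12/5 → (1337/60, -12)
  seg 6: right by d1 = 16/3 → (1657/60, -12)

d5 = 87/4
d6 = 44/15
d7 = -1/3
d8 = -12/5
d9 = 341/60
d10 = 44/5
endpoint = (1657/60, -12)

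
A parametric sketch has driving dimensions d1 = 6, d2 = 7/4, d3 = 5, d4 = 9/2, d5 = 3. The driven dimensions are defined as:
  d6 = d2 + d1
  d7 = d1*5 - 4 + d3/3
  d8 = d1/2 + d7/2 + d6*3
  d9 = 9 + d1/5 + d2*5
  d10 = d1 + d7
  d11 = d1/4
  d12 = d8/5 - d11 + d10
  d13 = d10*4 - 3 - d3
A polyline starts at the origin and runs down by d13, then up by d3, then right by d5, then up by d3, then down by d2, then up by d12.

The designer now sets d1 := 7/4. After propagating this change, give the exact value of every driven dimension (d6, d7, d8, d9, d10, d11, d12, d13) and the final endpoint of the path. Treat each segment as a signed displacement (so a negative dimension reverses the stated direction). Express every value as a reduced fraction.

Apply edit: d1 := 7/4
  d6 = d2 + d1 = 7/2
  d7 = d1*5 - 4 + d3/3 = 77/12
  d8 = d1/2 + d7/2 + d6*3 = 175/12
  d9 = 9 + d1/5 + d2*5 = 181/10
  d10 = d1 + d7 = 49/6
  d11 = d1/4 = 7/16
  d12 = d8/5 - d11 + d10 = 511/48
  d13 = d10*4 - 3 - d3 = 74/3
Walk from origin (0, 0):
  seg 1: down by d13 = 74/3 → (0, -74/3)
  seg 2: up by d3 = 5 → (0, -59/3)
  seg 3: right by d5 = 3 → (3, -59/3)
  seg 4: up by d3 = 5 → (3, -44/3)
  seg 5: down by d2 = 7/4 → (3, -197/12)
  seg 6: up by d12 = 511/48 → (3, -277/48)

d6 = 7/2
d7 = 77/12
d8 = 175/12
d9 = 181/10
d10 = 49/6
d11 = 7/16
d12 = 511/48
d13 = 74/3
endpoint = (3, -277/48)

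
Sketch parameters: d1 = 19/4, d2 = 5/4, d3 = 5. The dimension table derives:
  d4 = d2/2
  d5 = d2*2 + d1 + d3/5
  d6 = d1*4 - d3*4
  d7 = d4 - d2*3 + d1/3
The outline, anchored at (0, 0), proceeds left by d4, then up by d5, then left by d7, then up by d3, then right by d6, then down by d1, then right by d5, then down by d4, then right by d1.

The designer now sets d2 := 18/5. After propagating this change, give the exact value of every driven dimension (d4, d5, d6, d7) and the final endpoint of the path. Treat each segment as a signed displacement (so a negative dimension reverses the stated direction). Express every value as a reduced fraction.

d4 = 9/5
d5 = 259/20
d6 = -1
d7 = -89/12
endpoint = (1339/60, 57/5)

Apply edit: d2 := 18/5
  d4 = d2/2 = 9/5
  d5 = d2*2 + d1 + d3/5 = 259/20
  d6 = d1*4 - d3*4 = -1
  d7 = d4 - d2*3 + d1/3 = -89/12
Walk from origin (0, 0):
  seg 1: left by d4 = 9/5 → (-9/5, 0)
  seg 2: up by d5 = 259/20 → (-9/5, 259/20)
  seg 3: left by d7 = -89/12 → (337/60, 259/20)
  seg 4: up by d3 = 5 → (337/60, 359/20)
  seg 5: right by d6 = -1 → (277/60, 359/20)
  seg 6: down by d1 = 19/4 → (277/60, 66/5)
  seg 7: right by d5 = 259/20 → (527/30, 66/5)
  seg 8: down by d4 = 9/5 → (527/30, 57/5)
  seg 9: right by d1 = 19/4 → (1339/60, 57/5)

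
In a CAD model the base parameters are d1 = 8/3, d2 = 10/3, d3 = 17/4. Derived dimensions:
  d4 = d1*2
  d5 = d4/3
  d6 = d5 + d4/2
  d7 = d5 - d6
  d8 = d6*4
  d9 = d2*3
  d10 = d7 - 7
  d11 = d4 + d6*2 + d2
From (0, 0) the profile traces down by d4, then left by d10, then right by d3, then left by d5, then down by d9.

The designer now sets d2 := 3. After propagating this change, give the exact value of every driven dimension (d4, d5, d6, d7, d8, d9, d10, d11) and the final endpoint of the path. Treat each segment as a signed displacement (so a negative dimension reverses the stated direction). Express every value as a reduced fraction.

Apply edit: d2 := 3
  d4 = d1*2 = 16/3
  d5 = d4/3 = 16/9
  d6 = d5 + d4/2 = 40/9
  d7 = d5 - d6 = -8/3
  d8 = d6*4 = 160/9
  d9 = d2*3 = 9
  d10 = d7 - 7 = -29/3
  d11 = d4 + d6*2 + d2 = 155/9
Walk from origin (0, 0):
  seg 1: down by d4 = 16/3 → (0, -16/3)
  seg 2: left by d10 = -29/3 → (29/3, -16/3)
  seg 3: right by d3 = 17/4 → (167/12, -16/3)
  seg 4: left by d5 = 16/9 → (437/36, -16/3)
  seg 5: down by d9 = 9 → (437/36, -43/3)

d4 = 16/3
d5 = 16/9
d6 = 40/9
d7 = -8/3
d8 = 160/9
d9 = 9
d10 = -29/3
d11 = 155/9
endpoint = (437/36, -43/3)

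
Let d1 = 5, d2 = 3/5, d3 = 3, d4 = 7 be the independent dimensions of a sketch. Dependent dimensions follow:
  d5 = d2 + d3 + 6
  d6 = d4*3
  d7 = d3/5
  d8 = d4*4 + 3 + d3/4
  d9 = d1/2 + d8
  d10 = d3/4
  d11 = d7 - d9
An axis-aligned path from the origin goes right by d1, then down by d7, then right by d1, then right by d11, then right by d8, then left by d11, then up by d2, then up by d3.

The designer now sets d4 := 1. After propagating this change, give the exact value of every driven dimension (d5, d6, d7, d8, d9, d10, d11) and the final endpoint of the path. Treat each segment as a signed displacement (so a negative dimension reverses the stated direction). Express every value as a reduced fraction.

d5 = 48/5
d6 = 3
d7 = 3/5
d8 = 31/4
d9 = 41/4
d10 = 3/4
d11 = -193/20
endpoint = (71/4, 3)

Apply edit: d4 := 1
  d5 = d2 + d3 + 6 = 48/5
  d6 = d4*3 = 3
  d7 = d3/5 = 3/5
  d8 = d4*4 + 3 + d3/4 = 31/4
  d9 = d1/2 + d8 = 41/4
  d10 = d3/4 = 3/4
  d11 = d7 - d9 = -193/20
Walk from origin (0, 0):
  seg 1: right by d1 = 5 → (5, 0)
  seg 2: down by d7 = 3/5 → (5, -3/5)
  seg 3: right by d1 = 5 → (10, -3/5)
  seg 4: right by d11 = -193/20 → (7/20, -3/5)
  seg 5: right by d8 = 31/4 → (81/10, -3/5)
  seg 6: left by d11 = -193/20 → (71/4, -3/5)
  seg 7: up by d2 = 3/5 → (71/4, 0)
  seg 8: up by d3 = 3 → (71/4, 3)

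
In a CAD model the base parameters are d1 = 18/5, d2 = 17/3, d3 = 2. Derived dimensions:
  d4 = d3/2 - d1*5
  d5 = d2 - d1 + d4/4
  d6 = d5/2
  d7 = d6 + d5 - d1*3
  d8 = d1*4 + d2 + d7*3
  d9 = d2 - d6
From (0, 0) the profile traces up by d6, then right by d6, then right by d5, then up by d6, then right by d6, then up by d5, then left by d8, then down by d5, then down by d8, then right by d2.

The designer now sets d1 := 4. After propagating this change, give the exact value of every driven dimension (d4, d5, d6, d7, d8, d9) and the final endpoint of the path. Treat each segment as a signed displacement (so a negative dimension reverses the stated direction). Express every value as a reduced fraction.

Apply edit: d1 := 4
  d4 = d3/2 - d1*5 = -19
  d5 = d2 - d1 + d4/4 = -37/12
  d6 = d5/2 = -37/24
  d7 = d6 + d5 - d1*3 = -133/8
  d8 = d1*4 + d2 + d7*3 = -677/24
  d9 = d2 - d6 = 173/24
Walk from origin (0, 0):
  seg 1: up by d6 = -37/24 → (0, -37/24)
  seg 2: right by d6 = -37/24 → (-37/24, -37/24)
  seg 3: right by d5 = -37/12 → (-37/8, -37/24)
  seg 4: up by d6 = -37/24 → (-37/8, -37/12)
  seg 5: right by d6 = -37/24 → (-37/6, -37/12)
  seg 6: up by d5 = -37/12 → (-37/6, -37/6)
  seg 7: left by d8 = -677/24 → (529/24, -37/6)
  seg 8: down by d5 = -37/12 → (529/24, -37/12)
  seg 9: down by d8 = -677/24 → (529/24, 201/8)
  seg 10: right by d2 = 17/3 → (665/24, 201/8)

d4 = -19
d5 = -37/12
d6 = -37/24
d7 = -133/8
d8 = -677/24
d9 = 173/24
endpoint = (665/24, 201/8)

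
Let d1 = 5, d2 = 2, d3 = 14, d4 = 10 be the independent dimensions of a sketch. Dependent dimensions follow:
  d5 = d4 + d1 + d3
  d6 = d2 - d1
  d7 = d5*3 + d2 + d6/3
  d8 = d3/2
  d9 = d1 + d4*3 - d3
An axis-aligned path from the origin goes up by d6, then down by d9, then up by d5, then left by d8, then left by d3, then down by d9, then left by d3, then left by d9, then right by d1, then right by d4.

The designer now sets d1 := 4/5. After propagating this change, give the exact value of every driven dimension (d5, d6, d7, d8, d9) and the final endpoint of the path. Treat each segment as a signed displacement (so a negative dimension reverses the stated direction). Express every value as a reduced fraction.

d5 = 124/5
d6 = 6/5
d7 = 384/5
d8 = 7
d9 = 84/5
endpoint = (-41, -38/5)

Apply edit: d1 := 4/5
  d5 = d4 + d1 + d3 = 124/5
  d6 = d2 - d1 = 6/5
  d7 = d5*3 + d2 + d6/3 = 384/5
  d8 = d3/2 = 7
  d9 = d1 + d4*3 - d3 = 84/5
Walk from origin (0, 0):
  seg 1: up by d6 = 6/5 → (0, 6/5)
  seg 2: down by d9 = 84/5 → (0, -78/5)
  seg 3: up by d5 = 124/5 → (0, 46/5)
  seg 4: left by d8 = 7 → (-7, 46/5)
  seg 5: left by d3 = 14 → (-21, 46/5)
  seg 6: down by d9 = 84/5 → (-21, -38/5)
  seg 7: left by d3 = 14 → (-35, -38/5)
  seg 8: left by d9 = 84/5 → (-259/5, -38/5)
  seg 9: right by d1 = 4/5 → (-51, -38/5)
  seg 10: right by d4 = 10 → (-41, -38/5)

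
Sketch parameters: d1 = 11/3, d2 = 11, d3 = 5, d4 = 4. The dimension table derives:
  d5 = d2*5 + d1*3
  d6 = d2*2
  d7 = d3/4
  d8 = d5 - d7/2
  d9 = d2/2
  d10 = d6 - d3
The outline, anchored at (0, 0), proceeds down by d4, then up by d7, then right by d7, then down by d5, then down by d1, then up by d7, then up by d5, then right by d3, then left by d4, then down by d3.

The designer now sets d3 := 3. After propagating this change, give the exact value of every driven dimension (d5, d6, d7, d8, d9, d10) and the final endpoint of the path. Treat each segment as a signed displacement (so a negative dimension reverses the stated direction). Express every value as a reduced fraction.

d5 = 66
d6 = 22
d7 = 3/4
d8 = 525/8
d9 = 11/2
d10 = 19
endpoint = (-1/4, -55/6)

Apply edit: d3 := 3
  d5 = d2*5 + d1*3 = 66
  d6 = d2*2 = 22
  d7 = d3/4 = 3/4
  d8 = d5 - d7/2 = 525/8
  d9 = d2/2 = 11/2
  d10 = d6 - d3 = 19
Walk from origin (0, 0):
  seg 1: down by d4 = 4 → (0, -4)
  seg 2: up by d7 = 3/4 → (0, -13/4)
  seg 3: right by d7 = 3/4 → (3/4, -13/4)
  seg 4: down by d5 = 66 → (3/4, -277/4)
  seg 5: down by d1 = 11/3 → (3/4, -875/12)
  seg 6: up by d7 = 3/4 → (3/4, -433/6)
  seg 7: up by d5 = 66 → (3/4, -37/6)
  seg 8: right by d3 = 3 → (15/4, -37/6)
  seg 9: left by d4 = 4 → (-1/4, -37/6)
  seg 10: down by d3 = 3 → (-1/4, -55/6)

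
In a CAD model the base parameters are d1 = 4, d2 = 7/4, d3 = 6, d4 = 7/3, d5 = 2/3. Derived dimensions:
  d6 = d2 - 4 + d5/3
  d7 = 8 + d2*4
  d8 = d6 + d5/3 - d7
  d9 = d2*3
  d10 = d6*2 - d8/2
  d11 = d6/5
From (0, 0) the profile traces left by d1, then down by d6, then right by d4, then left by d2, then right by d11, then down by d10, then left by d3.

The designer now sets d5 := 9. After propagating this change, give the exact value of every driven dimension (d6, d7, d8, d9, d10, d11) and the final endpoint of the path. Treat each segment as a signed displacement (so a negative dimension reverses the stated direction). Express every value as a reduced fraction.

Apply edit: d5 := 9
  d6 = d2 - 4 + d5/3 = 3/4
  d7 = 8 + d2*4 = 15
  d8 = d6 + d5/3 - d7 = -45/4
  d9 = d2*3 = 21/4
  d10 = d6*2 - d8/2 = 57/8
  d11 = d6/5 = 3/20
Walk from origin (0, 0):
  seg 1: left by d1 = 4 → (-4, 0)
  seg 2: down by d6 = 3/4 → (-4, -3/4)
  seg 3: right by d4 = 7/3 → (-5/3, -3/4)
  seg 4: left by d2 = 7/4 → (-41/12, -3/4)
  seg 5: right by d11 = 3/20 → (-49/15, -3/4)
  seg 6: down by d10 = 57/8 → (-49/15, -63/8)
  seg 7: left by d3 = 6 → (-139/15, -63/8)

d6 = 3/4
d7 = 15
d8 = -45/4
d9 = 21/4
d10 = 57/8
d11 = 3/20
endpoint = (-139/15, -63/8)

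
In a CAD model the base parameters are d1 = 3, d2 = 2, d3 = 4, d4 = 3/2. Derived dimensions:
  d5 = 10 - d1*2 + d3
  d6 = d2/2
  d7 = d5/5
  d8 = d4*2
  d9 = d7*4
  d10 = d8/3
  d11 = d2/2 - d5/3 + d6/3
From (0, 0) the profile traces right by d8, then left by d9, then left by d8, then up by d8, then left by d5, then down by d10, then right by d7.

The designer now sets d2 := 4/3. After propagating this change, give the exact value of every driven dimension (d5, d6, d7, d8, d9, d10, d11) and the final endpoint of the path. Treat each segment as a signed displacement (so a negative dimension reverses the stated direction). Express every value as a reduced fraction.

Apply edit: d2 := 4/3
  d5 = 10 - d1*2 + d3 = 8
  d6 = d2/2 = 2/3
  d7 = d5/5 = 8/5
  d8 = d4*2 = 3
  d9 = d7*4 = 32/5
  d10 = d8/3 = 1
  d11 = d2/2 - d5/3 + d6/3 = -16/9
Walk from origin (0, 0):
  seg 1: right by d8 = 3 → (3, 0)
  seg 2: left by d9 = 32/5 → (-17/5, 0)
  seg 3: left by d8 = 3 → (-32/5, 0)
  seg 4: up by d8 = 3 → (-32/5, 3)
  seg 5: left by d5 = 8 → (-72/5, 3)
  seg 6: down by d10 = 1 → (-72/5, 2)
  seg 7: right by d7 = 8/5 → (-64/5, 2)

d5 = 8
d6 = 2/3
d7 = 8/5
d8 = 3
d9 = 32/5
d10 = 1
d11 = -16/9
endpoint = (-64/5, 2)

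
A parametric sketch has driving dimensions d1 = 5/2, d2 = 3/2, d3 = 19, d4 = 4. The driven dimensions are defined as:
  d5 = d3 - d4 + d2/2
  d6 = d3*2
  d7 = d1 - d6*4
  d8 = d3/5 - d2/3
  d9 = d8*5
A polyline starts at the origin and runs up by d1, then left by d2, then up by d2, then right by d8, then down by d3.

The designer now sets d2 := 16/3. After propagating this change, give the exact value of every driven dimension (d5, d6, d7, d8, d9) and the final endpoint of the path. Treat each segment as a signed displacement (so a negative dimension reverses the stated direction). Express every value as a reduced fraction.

d5 = 53/3
d6 = 38
d7 = -299/2
d8 = 91/45
d9 = 91/9
endpoint = (-149/45, -67/6)

Apply edit: d2 := 16/3
  d5 = d3 - d4 + d2/2 = 53/3
  d6 = d3*2 = 38
  d7 = d1 - d6*4 = -299/2
  d8 = d3/5 - d2/3 = 91/45
  d9 = d8*5 = 91/9
Walk from origin (0, 0):
  seg 1: up by d1 = 5/2 → (0, 5/2)
  seg 2: left by d2 = 16/3 → (-16/3, 5/2)
  seg 3: up by d2 = 16/3 → (-16/3, 47/6)
  seg 4: right by d8 = 91/45 → (-149/45, 47/6)
  seg 5: down by d3 = 19 → (-149/45, -67/6)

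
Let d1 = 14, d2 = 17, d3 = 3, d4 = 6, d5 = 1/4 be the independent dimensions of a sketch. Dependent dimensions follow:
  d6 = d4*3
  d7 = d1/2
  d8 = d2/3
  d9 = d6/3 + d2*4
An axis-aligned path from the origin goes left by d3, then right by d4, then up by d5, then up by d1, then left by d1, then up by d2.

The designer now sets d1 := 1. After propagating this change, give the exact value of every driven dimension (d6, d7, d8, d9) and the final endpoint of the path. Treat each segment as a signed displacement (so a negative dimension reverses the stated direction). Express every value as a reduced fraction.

Apply edit: d1 := 1
  d6 = d4*3 = 18
  d7 = d1/2 = 1/2
  d8 = d2/3 = 17/3
  d9 = d6/3 + d2*4 = 74
Walk from origin (0, 0):
  seg 1: left by d3 = 3 → (-3, 0)
  seg 2: right by d4 = 6 → (3, 0)
  seg 3: up by d5 = 1/4 → (3, 1/4)
  seg 4: up by d1 = 1 → (3, 5/4)
  seg 5: left by d1 = 1 → (2, 5/4)
  seg 6: up by d2 = 17 → (2, 73/4)

d6 = 18
d7 = 1/2
d8 = 17/3
d9 = 74
endpoint = (2, 73/4)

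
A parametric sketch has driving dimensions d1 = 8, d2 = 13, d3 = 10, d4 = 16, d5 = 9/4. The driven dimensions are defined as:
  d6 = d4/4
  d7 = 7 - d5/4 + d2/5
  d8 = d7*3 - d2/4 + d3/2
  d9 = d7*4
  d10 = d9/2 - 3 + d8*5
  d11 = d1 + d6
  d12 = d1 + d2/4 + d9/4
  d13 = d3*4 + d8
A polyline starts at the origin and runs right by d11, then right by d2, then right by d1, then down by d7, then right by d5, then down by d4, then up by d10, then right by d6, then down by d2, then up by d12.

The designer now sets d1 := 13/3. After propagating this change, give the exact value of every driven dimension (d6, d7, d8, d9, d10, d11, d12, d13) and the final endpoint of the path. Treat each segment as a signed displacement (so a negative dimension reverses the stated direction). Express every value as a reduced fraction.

d6 = 4
d7 = 723/80
d8 = 2309/80
d9 = 723/20
d10 = 12751/80
d11 = 25/3
d12 = 3989/240
d13 = 5509/80
endpoint = (383/12, 33113/240)

Apply edit: d1 := 13/3
  d6 = d4/4 = 4
  d7 = 7 - d5/4 + d2/5 = 723/80
  d8 = d7*3 - d2/4 + d3/2 = 2309/80
  d9 = d7*4 = 723/20
  d10 = d9/2 - 3 + d8*5 = 12751/80
  d11 = d1 + d6 = 25/3
  d12 = d1 + d2/4 + d9/4 = 3989/240
  d13 = d3*4 + d8 = 5509/80
Walk from origin (0, 0):
  seg 1: right by d11 = 25/3 → (25/3, 0)
  seg 2: right by d2 = 13 → (64/3, 0)
  seg 3: right by d1 = 13/3 → (77/3, 0)
  seg 4: down by d7 = 723/80 → (77/3, -723/80)
  seg 5: right by d5 = 9/4 → (335/12, -723/80)
  seg 6: down by d4 = 16 → (335/12, -2003/80)
  seg 7: up by d10 = 12751/80 → (335/12, 2687/20)
  seg 8: right by d6 = 4 → (383/12, 2687/20)
  seg 9: down by d2 = 13 → (383/12, 2427/20)
  seg 10: up by d12 = 3989/240 → (383/12, 33113/240)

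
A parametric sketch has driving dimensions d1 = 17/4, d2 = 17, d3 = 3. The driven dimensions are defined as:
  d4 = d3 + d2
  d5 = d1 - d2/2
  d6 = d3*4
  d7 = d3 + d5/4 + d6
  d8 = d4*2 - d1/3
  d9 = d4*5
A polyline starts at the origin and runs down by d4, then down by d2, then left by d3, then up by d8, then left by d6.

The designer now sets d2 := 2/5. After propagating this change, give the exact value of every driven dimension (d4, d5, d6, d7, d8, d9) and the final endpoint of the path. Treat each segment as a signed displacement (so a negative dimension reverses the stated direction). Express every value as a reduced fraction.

Apply edit: d2 := 2/5
  d4 = d3 + d2 = 17/5
  d5 = d1 - d2/2 = 81/20
  d6 = d3*4 = 12
  d7 = d3 + d5/4 + d6 = 1281/80
  d8 = d4*2 - d1/3 = 323/60
  d9 = d4*5 = 17
Walk from origin (0, 0):
  seg 1: down by d4 = 17/5 → (0, -17/5)
  seg 2: down by d2 = 2/5 → (0, -19/5)
  seg 3: left by d3 = 3 → (-3, -19/5)
  seg 4: up by d8 = 323/60 → (-3, 19/12)
  seg 5: left by d6 = 12 → (-15, 19/12)

d4 = 17/5
d5 = 81/20
d6 = 12
d7 = 1281/80
d8 = 323/60
d9 = 17
endpoint = (-15, 19/12)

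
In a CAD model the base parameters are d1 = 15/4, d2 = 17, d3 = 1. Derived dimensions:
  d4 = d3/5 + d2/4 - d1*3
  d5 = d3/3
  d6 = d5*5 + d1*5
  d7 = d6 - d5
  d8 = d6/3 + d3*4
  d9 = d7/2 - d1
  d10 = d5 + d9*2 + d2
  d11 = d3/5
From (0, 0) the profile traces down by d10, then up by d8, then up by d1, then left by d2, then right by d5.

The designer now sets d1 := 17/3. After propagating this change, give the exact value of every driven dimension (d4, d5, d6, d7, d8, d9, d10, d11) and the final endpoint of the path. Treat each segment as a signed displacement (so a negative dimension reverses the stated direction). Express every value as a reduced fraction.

d4 = -251/20
d5 = 1/3
d6 = 30
d7 = 89/3
d8 = 14
d9 = 55/6
d10 = 107/3
d11 = 1/5
endpoint = (-50/3, -16)

Apply edit: d1 := 17/3
  d4 = d3/5 + d2/4 - d1*3 = -251/20
  d5 = d3/3 = 1/3
  d6 = d5*5 + d1*5 = 30
  d7 = d6 - d5 = 89/3
  d8 = d6/3 + d3*4 = 14
  d9 = d7/2 - d1 = 55/6
  d10 = d5 + d9*2 + d2 = 107/3
  d11 = d3/5 = 1/5
Walk from origin (0, 0):
  seg 1: down by d10 = 107/3 → (0, -107/3)
  seg 2: up by d8 = 14 → (0, -65/3)
  seg 3: up by d1 = 17/3 → (0, -16)
  seg 4: left by d2 = 17 → (-17, -16)
  seg 5: right by d5 = 1/3 → (-50/3, -16)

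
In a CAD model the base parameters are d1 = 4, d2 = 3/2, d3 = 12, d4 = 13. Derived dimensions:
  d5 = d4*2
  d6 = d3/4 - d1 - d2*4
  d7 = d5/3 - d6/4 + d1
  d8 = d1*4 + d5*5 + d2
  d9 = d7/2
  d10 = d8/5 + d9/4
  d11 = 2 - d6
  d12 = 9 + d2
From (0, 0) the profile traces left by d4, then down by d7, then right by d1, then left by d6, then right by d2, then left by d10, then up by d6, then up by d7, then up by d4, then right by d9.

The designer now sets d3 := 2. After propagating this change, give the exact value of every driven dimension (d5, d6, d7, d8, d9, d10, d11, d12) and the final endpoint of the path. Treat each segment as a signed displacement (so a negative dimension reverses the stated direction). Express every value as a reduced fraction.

d5 = 26
d6 = -19/2
d7 = 361/24
d8 = 295/2
d9 = 361/48
d10 = 6025/192
d11 = 23/2
d12 = 21/2
endpoint = (-1399/64, 7/2)

Apply edit: d3 := 2
  d5 = d4*2 = 26
  d6 = d3/4 - d1 - d2*4 = -19/2
  d7 = d5/3 - d6/4 + d1 = 361/24
  d8 = d1*4 + d5*5 + d2 = 295/2
  d9 = d7/2 = 361/48
  d10 = d8/5 + d9/4 = 6025/192
  d11 = 2 - d6 = 23/2
  d12 = 9 + d2 = 21/2
Walk from origin (0, 0):
  seg 1: left by d4 = 13 → (-13, 0)
  seg 2: down by d7 = 361/24 → (-13, -361/24)
  seg 3: right by d1 = 4 → (-9, -361/24)
  seg 4: left by d6 = -19/2 → (1/2, -361/24)
  seg 5: right by d2 = 3/2 → (2, -361/24)
  seg 6: left by d10 = 6025/192 → (-5641/192, -361/24)
  seg 7: up by d6 = -19/2 → (-5641/192, -589/24)
  seg 8: up by d7 = 361/24 → (-5641/192, -19/2)
  seg 9: up by d4 = 13 → (-5641/192, 7/2)
  seg 10: right by d9 = 361/48 → (-1399/64, 7/2)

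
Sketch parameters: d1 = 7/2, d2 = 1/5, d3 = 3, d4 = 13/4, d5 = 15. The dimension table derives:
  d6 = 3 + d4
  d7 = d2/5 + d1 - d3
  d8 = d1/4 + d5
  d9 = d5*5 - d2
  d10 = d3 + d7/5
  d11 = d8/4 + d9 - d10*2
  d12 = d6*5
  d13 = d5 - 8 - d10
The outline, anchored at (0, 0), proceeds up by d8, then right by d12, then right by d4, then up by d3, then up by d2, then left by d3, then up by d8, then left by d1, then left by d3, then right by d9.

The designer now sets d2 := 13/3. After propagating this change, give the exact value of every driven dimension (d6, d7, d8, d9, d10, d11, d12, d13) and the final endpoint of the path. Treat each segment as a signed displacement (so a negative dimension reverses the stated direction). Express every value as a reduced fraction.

d6 = 25/4
d7 = 41/30
d8 = 127/8
d9 = 212/3
d10 = 491/150
d11 = 54471/800
d12 = 125/4
d13 = 559/150
endpoint = (287/3, 469/12)

Apply edit: d2 := 13/3
  d6 = 3 + d4 = 25/4
  d7 = d2/5 + d1 - d3 = 41/30
  d8 = d1/4 + d5 = 127/8
  d9 = d5*5 - d2 = 212/3
  d10 = d3 + d7/5 = 491/150
  d11 = d8/4 + d9 - d10*2 = 54471/800
  d12 = d6*5 = 125/4
  d13 = d5 - 8 - d10 = 559/150
Walk from origin (0, 0):
  seg 1: up by d8 = 127/8 → (0, 127/8)
  seg 2: right by d12 = 125/4 → (125/4, 127/8)
  seg 3: right by d4 = 13/4 → (69/2, 127/8)
  seg 4: up by d3 = 3 → (69/2, 151/8)
  seg 5: up by d2 = 13/3 → (69/2, 557/24)
  seg 6: left by d3 = 3 → (63/2, 557/24)
  seg 7: up by d8 = 127/8 → (63/2, 469/12)
  seg 8: left by d1 = 7/2 → (28, 469/12)
  seg 9: left by d3 = 3 → (25, 469/12)
  seg 10: right by d9 = 212/3 → (287/3, 469/12)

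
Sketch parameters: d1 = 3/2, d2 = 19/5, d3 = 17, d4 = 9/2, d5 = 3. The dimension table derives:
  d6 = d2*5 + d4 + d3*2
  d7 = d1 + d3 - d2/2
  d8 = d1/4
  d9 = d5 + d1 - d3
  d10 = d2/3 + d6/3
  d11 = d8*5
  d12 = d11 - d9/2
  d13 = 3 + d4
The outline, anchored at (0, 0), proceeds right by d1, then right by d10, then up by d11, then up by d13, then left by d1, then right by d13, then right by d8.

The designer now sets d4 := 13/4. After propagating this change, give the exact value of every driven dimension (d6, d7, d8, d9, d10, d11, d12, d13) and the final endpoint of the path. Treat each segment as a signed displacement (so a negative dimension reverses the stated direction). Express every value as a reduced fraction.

Apply edit: d4 := 13/4
  d6 = d2*5 + d4 + d3*2 = 225/4
  d7 = d1 + d3 - d2/2 = 83/5
  d8 = d1/4 = 3/8
  d9 = d5 + d1 - d3 = -25/2
  d10 = d2/3 + d6/3 = 1201/60
  d11 = d8*5 = 15/8
  d12 = d11 - d9/2 = 65/8
  d13 = 3 + d4 = 25/4
Walk from origin (0, 0):
  seg 1: right by d1 = 3/2 → (3/2, 0)
  seg 2: right by d10 = 1201/60 → (1291/60, 0)
  seg 3: up by d11 = 15/8 → (1291/60, 15/8)
  seg 4: up by d13 = 25/4 → (1291/60, 65/8)
  seg 5: left by d1 = 3/2 → (1201/60, 65/8)
  seg 6: right by d13 = 25/4 → (394/15, 65/8)
  seg 7: right by d8 = 3/8 → (3197/120, 65/8)

d6 = 225/4
d7 = 83/5
d8 = 3/8
d9 = -25/2
d10 = 1201/60
d11 = 15/8
d12 = 65/8
d13 = 25/4
endpoint = (3197/120, 65/8)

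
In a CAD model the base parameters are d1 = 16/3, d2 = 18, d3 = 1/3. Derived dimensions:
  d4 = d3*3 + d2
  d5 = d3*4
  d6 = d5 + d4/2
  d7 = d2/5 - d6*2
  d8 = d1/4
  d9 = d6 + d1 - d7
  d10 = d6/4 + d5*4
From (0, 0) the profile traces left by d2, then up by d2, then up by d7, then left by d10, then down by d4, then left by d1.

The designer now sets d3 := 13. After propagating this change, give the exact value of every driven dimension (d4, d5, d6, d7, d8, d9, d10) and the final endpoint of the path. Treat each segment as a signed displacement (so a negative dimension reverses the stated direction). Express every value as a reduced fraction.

d4 = 57
d5 = 52
d6 = 161/2
d7 = -787/5
d8 = 4/3
d9 = 7297/30
d10 = 1825/8
endpoint = (-6035/24, -982/5)

Apply edit: d3 := 13
  d4 = d3*3 + d2 = 57
  d5 = d3*4 = 52
  d6 = d5 + d4/2 = 161/2
  d7 = d2/5 - d6*2 = -787/5
  d8 = d1/4 = 4/3
  d9 = d6 + d1 - d7 = 7297/30
  d10 = d6/4 + d5*4 = 1825/8
Walk from origin (0, 0):
  seg 1: left by d2 = 18 → (-18, 0)
  seg 2: up by d2 = 18 → (-18, 18)
  seg 3: up by d7 = -787/5 → (-18, -697/5)
  seg 4: left by d10 = 1825/8 → (-1969/8, -697/5)
  seg 5: down by d4 = 57 → (-1969/8, -982/5)
  seg 6: left by d1 = 16/3 → (-6035/24, -982/5)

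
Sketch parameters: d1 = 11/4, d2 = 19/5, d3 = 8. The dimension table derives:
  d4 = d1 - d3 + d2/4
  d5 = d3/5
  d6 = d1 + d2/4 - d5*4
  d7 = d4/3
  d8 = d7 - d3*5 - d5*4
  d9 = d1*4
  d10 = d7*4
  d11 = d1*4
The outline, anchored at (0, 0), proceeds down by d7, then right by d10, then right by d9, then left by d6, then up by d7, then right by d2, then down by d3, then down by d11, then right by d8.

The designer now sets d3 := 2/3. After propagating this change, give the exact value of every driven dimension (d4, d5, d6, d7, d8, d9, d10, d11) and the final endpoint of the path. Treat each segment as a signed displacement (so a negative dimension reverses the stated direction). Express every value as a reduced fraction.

Apply edit: d3 := 2/3
  d4 = d1 - d3 + d2/4 = 91/30
  d5 = d3/5 = 2/15
  d6 = d1 + d2/4 - d5*4 = 19/6
  d7 = d4/3 = 91/90
  d8 = d7 - d3*5 - d5*4 = -257/90
  d9 = d1*4 = 11
  d10 = d7*4 = 182/45
  d11 = d1*4 = 11
Walk from origin (0, 0):
  seg 1: down by d7 = 91/90 → (0, -91/90)
  seg 2: right by d10 = 182/45 → (182/45, -91/90)
  seg 3: right by d9 = 11 → (677/45, -91/90)
  seg 4: left by d6 = 19/6 → (1069/90, -91/90)
  seg 5: up by d7 = 91/90 → (1069/90, 0)
  seg 6: right by d2 = 19/5 → (1411/90, 0)
  seg 7: down by d3 = 2/3 → (1411/90, -2/3)
  seg 8: down by d11 = 11 → (1411/90, -35/3)
  seg 9: right by d8 = -257/90 → (577/45, -35/3)

d4 = 91/30
d5 = 2/15
d6 = 19/6
d7 = 91/90
d8 = -257/90
d9 = 11
d10 = 182/45
d11 = 11
endpoint = (577/45, -35/3)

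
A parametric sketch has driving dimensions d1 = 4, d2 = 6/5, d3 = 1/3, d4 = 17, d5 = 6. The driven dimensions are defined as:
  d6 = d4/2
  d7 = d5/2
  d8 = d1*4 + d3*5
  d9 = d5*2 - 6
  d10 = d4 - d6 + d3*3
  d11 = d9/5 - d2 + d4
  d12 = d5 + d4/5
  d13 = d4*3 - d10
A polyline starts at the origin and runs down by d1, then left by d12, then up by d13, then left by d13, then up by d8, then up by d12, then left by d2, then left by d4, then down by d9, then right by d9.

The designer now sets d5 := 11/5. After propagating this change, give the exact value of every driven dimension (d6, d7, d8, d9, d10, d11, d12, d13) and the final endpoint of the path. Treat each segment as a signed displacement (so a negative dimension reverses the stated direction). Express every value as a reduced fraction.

d6 = 17/2
d7 = 11/10
d8 = 53/3
d9 = -8/5
d10 = 19/2
d11 = 387/25
d12 = 28/5
d13 = 83/2
endpoint = (-669/10, 1871/30)

Apply edit: d5 := 11/5
  d6 = d4/2 = 17/2
  d7 = d5/2 = 11/10
  d8 = d1*4 + d3*5 = 53/3
  d9 = d5*2 - 6 = -8/5
  d10 = d4 - d6 + d3*3 = 19/2
  d11 = d9/5 - d2 + d4 = 387/25
  d12 = d5 + d4/5 = 28/5
  d13 = d4*3 - d10 = 83/2
Walk from origin (0, 0):
  seg 1: down by d1 = 4 → (0, -4)
  seg 2: left by d12 = 28/5 → (-28/5, -4)
  seg 3: up by d13 = 83/2 → (-28/5, 75/2)
  seg 4: left by d13 = 83/2 → (-471/10, 75/2)
  seg 5: up by d8 = 53/3 → (-471/10, 331/6)
  seg 6: up by d12 = 28/5 → (-471/10, 1823/30)
  seg 7: left by d2 = 6/5 → (-483/10, 1823/30)
  seg 8: left by d4 = 17 → (-653/10, 1823/30)
  seg 9: down by d9 = -8/5 → (-653/10, 1871/30)
  seg 10: right by d9 = -8/5 → (-669/10, 1871/30)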